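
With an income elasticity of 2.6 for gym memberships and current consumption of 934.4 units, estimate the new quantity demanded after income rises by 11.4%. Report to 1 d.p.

1211.4

%ΔQ ≈ η × %ΔI = 2.6 × 11.4% = 29.64%.
New Q ≈ 934.4 × (1 + 0.2964) = 1211.4.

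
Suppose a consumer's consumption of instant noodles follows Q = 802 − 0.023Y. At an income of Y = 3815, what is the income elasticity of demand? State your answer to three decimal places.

-0.123

At Y = 3815: Q = 714.255.
dQ/dY = −0.023.
η = (dQ/dY)·(Y/Q) = -0.023 × (3815/714.255) = -0.123.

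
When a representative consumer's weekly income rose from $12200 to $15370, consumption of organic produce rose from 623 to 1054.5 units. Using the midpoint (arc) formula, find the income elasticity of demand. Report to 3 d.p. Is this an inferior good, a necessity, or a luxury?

2.237 (luxury)

ΔQ = 1054.5 − 623 = 431.5; midpoint Q̄ = (623 + 1054.5)/2 = 838.75.
ΔI = 15370 − 12200 = 3170; midpoint Ī = (12200 + 15370)/2 = 13785.
η = (ΔQ/Q̄) ÷ (ΔI/Ī) = (431.5/838.75) ÷ (3170/13785) = 2.237.
η > 1 ⇒ luxury.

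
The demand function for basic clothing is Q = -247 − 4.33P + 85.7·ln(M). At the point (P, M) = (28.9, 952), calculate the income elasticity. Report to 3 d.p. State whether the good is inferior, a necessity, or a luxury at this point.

At P = 28.9, M = 952: Q = 215.642.
Holding P constant, ∂Q/∂M = 85.7/M = 0.090021.
η_M = (∂Q/∂M)·(M/Q) = 0.090021 × (952/215.642) = 0.397.
Since 0 < η < 1, this is a necessity.

0.397 (necessity)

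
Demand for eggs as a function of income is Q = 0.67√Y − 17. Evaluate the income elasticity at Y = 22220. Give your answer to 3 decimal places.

0.603

At Y = 22220: Q = 82.873.
dQ/dY = 0.67/(2√Y) = 0.00224736 at this income.
η = (dQ/dY)·(Y/Q) = 0.00224736 × (22220/82.873) = 0.603.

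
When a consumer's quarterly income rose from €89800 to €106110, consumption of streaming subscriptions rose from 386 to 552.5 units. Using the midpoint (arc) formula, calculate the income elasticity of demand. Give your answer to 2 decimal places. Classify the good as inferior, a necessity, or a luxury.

2.13 (luxury)

ΔQ = 552.5 − 386 = 166.5; midpoint Q̄ = (386 + 552.5)/2 = 469.25.
ΔI = 106110 − 89800 = 16310; midpoint Ī = (89800 + 106110)/2 = 97955.
η = (ΔQ/Q̄) ÷ (ΔI/Ī) = (166.5/469.25) ÷ (16310/97955) = 2.13.
η > 1 ⇒ luxury.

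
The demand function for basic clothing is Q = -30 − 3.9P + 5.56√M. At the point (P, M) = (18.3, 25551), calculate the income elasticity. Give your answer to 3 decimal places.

0.564

At P = 18.3, M = 25551: Q = 787.378.
Holding P constant, ∂Q/∂M = 5.56/(2√M) = 0.0173917.
η_M = (∂Q/∂M)·(M/Q) = 0.0173917 × (25551/787.378) = 0.564.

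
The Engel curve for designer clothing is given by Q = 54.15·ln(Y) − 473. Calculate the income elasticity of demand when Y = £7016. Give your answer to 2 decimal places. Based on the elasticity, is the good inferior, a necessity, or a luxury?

8.27 (luxury)

At Y = 7016: Q = 6.550.
dQ/dY = 54.15/Y = 0.00771807 at this income.
η = (dQ/dY)·(Y/Q) = 0.00771807 × (7016/6.550) = 8.27.
Since η > 1, the good is a luxury.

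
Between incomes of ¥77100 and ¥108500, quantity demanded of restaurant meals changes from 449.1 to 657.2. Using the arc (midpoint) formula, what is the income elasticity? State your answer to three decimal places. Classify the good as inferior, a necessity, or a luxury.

ΔQ = 657.2 − 449.1 = 208.1; midpoint Q̄ = (449.1 + 657.2)/2 = 553.15.
ΔI = 108500 − 77100 = 31400; midpoint Ī = (77100 + 108500)/2 = 92800.
η = (ΔQ/Q̄) ÷ (ΔI/Ī) = (208.1/553.15) ÷ (31400/92800) = 1.112.
η > 1 ⇒ luxury.

1.112 (luxury)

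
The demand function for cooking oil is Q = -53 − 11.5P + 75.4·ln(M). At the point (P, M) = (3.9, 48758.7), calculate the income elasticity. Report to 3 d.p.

At P = 3.9, M = 48758.7: Q = 716.066.
Holding P constant, ∂Q/∂M = 75.4/M = 0.00154639.
η_M = (∂Q/∂M)·(M/Q) = 0.00154639 × (48758.7/716.066) = 0.105.

0.105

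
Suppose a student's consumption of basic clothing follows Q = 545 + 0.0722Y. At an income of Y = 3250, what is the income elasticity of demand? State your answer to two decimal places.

At Y = 3250: Q = 779.650.
dQ/dY = 0.0722.
η = (dQ/dY)·(Y/Q) = 0.0722 × (3250/779.650) = 0.30.

0.30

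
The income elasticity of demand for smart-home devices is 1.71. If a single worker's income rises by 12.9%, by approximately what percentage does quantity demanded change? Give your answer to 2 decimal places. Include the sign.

22.06%

%ΔQ ≈ η × %ΔI = 1.71 × 12.9% = 22.06%.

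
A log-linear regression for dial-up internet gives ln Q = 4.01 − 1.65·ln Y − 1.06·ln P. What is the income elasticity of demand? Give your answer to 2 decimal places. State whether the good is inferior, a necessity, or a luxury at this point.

In a log-linear demand, the coefficient on ln Y is the income elasticity.
So η = -1.65.
η < 0 ⇒ inferior good.

-1.65 (inferior good)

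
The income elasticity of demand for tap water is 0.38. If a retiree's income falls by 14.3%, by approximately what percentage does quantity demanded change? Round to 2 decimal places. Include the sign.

%ΔQ ≈ η × %ΔI = 0.38 × (-14.3%) = -5.43%.

-5.43%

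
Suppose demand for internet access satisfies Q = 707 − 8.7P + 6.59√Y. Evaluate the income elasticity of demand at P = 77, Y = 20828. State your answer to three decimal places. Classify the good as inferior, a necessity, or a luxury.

0.481 (necessity)

At P = 77, Y = 20828: Q = 988.163.
Holding P constant, ∂Q/∂Y = 6.59/(2√Y) = 0.0228314.
η_Y = (∂Q/∂Y)·(Y/Q) = 0.0228314 × (20828/988.163) = 0.481.
Since 0 < η < 1, this is a necessity.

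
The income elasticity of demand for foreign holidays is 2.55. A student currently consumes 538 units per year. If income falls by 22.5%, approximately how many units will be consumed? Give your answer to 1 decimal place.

229.3

%ΔQ ≈ η × %ΔI = 2.55 × (-22.5%) = -57.375%.
New Q ≈ 538 × (1 − 0.57375) = 229.3.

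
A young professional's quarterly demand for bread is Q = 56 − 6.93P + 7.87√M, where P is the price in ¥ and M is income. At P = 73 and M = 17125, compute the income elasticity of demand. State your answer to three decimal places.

0.888

At P = 73, M = 17125: Q = 579.998.
Holding P constant, ∂Q/∂M = 7.87/(2√M) = 0.0300697.
η_M = (∂Q/∂M)·(M/Q) = 0.0300697 × (17125/579.998) = 0.888.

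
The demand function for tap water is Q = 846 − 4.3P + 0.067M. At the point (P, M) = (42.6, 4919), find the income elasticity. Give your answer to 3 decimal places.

At P = 42.6, M = 4919: Q = 992.393.
Holding P constant, ∂Q/∂M = 0.067.
η_M = (∂Q/∂M)·(M/Q) = 0.067 × (4919/992.393) = 0.332.

0.332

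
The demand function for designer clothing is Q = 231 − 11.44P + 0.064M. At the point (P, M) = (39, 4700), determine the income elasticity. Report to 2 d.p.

3.51

At P = 39, M = 4700: Q = 85.640.
Holding P constant, ∂Q/∂M = 0.064.
η_M = (∂Q/∂M)·(M/Q) = 0.064 × (4700/85.640) = 3.51.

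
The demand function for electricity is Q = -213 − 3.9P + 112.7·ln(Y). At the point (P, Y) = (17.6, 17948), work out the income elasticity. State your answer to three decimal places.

0.137

At P = 17.6, Y = 17948: Q = 822.283.
Holding P constant, ∂Q/∂Y = 112.7/Y = 0.00627925.
η_Y = (∂Q/∂Y)·(Y/Q) = 0.00627925 × (17948/822.283) = 0.137.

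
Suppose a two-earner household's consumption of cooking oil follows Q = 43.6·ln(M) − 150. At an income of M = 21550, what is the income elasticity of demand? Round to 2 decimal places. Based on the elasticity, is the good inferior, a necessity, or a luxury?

At M = 21550: Q = 285.047.
dQ/dM = 43.6/M = 0.0020232 at this income.
η = (dQ/dM)·(M/Q) = 0.0020232 × (21550/285.047) = 0.15.
Since 0 < η < 1, the good is a necessity.

0.15 (necessity)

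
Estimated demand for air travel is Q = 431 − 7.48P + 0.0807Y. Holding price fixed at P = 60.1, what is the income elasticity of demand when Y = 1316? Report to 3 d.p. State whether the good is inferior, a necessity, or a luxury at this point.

At P = 60.1, Y = 1316: Q = 87.653.
Holding P constant, ∂Q/∂Y = 0.0807.
η_Y = (∂Q/∂Y)·(Y/Q) = 0.0807 × (1316/87.653) = 1.212.
Since η > 1, this is a luxury.

1.212 (luxury)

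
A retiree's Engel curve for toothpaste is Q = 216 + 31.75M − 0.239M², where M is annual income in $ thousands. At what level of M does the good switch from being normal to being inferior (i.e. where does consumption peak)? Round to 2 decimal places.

66.42

dQ/dM = 31.75 − 0.478M.
The good is inferior where dQ/dM < 0. Setting dQ/dM = 0 gives M = 31.75 / 0.478 = 66.42.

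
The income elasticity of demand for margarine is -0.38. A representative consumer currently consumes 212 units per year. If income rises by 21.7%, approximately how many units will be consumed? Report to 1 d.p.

%ΔQ ≈ η × %ΔI = -0.38 × 21.7% = -8.246%.
New Q ≈ 212 × (1 − 0.08246) = 194.5.

194.5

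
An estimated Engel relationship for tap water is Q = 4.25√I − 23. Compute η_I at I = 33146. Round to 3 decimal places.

At I = 33146: Q = 750.757.
dQ/dI = 4.25/(2√I) = 0.0116719 at this income.
η = (dQ/dI)·(I/Q) = 0.0116719 × (33146/750.757) = 0.515.

0.515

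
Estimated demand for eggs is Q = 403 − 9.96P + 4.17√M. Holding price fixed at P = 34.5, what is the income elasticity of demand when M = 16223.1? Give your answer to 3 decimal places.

At P = 34.5, M = 16223.1: Q = 590.513.
Holding P constant, ∂Q/∂M = 4.17/(2√M) = 0.0163696.
η_M = (∂Q/∂M)·(M/Q) = 0.0163696 × (16223.1/590.513) = 0.450.

0.450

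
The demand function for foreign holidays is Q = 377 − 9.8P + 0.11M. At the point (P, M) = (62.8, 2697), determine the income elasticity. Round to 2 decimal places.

5.09

At P = 62.8, M = 2697: Q = 58.230.
Holding P constant, ∂Q/∂M = 0.11.
η_M = (∂Q/∂M)·(M/Q) = 0.11 × (2697/58.230) = 5.09.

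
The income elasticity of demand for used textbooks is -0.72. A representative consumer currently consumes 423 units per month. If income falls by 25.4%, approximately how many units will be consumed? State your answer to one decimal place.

%ΔQ ≈ η × %ΔI = -0.72 × (-25.4%) = 18.288%.
New Q ≈ 423 × (1 + 0.18288) = 500.4.

500.4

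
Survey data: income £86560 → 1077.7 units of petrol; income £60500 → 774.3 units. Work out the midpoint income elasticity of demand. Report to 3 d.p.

0.924

ΔQ = 774.3 − 1077.7 = -303.4; midpoint Q̄ = (1077.7 + 774.3)/2 = 926.
ΔI = 60500 − 86560 = -26060; midpoint Ī = (86560 + 60500)/2 = 73530.
η = (ΔQ/Q̄) ÷ (ΔI/Ī) = (-303.4/926) ÷ (-26060/73530) = 0.924.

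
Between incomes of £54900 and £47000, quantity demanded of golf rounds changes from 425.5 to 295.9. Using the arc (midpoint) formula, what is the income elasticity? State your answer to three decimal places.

2.317

ΔQ = 295.9 − 425.5 = -129.6; midpoint Q̄ = (425.5 + 295.9)/2 = 360.7.
ΔI = 47000 − 54900 = -7900; midpoint Ī = (54900 + 47000)/2 = 50950.
η = (ΔQ/Q̄) ÷ (ΔI/Ī) = (-129.6/360.7) ÷ (-7900/50950) = 2.317.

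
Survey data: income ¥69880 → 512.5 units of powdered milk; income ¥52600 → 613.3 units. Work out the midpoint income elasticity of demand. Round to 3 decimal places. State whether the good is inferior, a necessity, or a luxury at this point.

ΔQ = 613.3 − 512.5 = 100.8; midpoint Q̄ = (512.5 + 613.3)/2 = 562.9.
ΔI = 52600 − 69880 = -17280; midpoint Ī = (69880 + 52600)/2 = 61240.
η = (ΔQ/Q̄) ÷ (ΔI/Ī) = (100.8/562.9) ÷ (-17280/61240) = -0.635.
η < 0 ⇒ inferior good.

-0.635 (inferior good)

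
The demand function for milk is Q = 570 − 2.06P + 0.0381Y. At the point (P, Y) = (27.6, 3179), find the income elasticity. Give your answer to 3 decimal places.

0.191

At P = 27.6, Y = 3179: Q = 634.264.
Holding P constant, ∂Q/∂Y = 0.0381.
η_Y = (∂Q/∂Y)·(Y/Q) = 0.0381 × (3179/634.264) = 0.191.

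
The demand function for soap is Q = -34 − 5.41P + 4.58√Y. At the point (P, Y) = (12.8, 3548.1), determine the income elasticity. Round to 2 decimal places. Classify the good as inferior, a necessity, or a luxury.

At P = 12.8, Y = 3548.1: Q = 169.564.
Holding P constant, ∂Q/∂Y = 4.58/(2√Y) = 0.0384448.
η_Y = (∂Q/∂Y)·(Y/Q) = 0.0384448 × (3548.1/169.564) = 0.80.
Since 0 < η < 1, this is a necessity.

0.80 (necessity)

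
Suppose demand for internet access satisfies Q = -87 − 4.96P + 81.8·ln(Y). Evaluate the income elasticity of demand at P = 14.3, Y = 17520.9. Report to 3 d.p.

0.128

At P = 14.3, Y = 17520.9: Q = 641.352.
Holding P constant, ∂Q/∂Y = 81.8/Y = 0.00466871.
η_Y = (∂Q/∂Y)·(Y/Q) = 0.00466871 × (17520.9/641.352) = 0.128.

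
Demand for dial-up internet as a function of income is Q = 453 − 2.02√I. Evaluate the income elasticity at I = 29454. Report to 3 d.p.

At I = 29454: Q = 106.324.
dQ/dI = -2.02/(2√I) = -0.00588504 at this income.
η = (dQ/dI)·(I/Q) = -0.00588504 × (29454/106.324) = -1.630.

-1.630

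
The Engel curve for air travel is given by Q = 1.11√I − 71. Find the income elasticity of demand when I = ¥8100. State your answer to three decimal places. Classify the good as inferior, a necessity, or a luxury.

1.728 (luxury)

At I = 8100: Q = 28.900.
dQ/dI = 1.11/(2√I) = 0.00616667 at this income.
η = (dQ/dI)·(I/Q) = 0.00616667 × (8100/28.900) = 1.728.
Since η > 1, the good is a luxury.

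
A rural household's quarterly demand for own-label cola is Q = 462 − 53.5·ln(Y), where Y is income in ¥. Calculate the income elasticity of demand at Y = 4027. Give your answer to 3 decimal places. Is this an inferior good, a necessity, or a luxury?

At Y = 4027: Q = 17.908.
dQ/dY = -53.5/Y = -0.0132853 at this income.
η = (dQ/dY)·(Y/Q) = -0.0132853 × (4027/17.908) = -2.987.
Since η < 0, the good is an inferior good.

-2.987 (inferior good)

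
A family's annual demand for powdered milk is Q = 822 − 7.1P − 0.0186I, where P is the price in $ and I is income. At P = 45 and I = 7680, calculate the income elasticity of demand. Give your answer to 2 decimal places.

At P = 45, I = 7680: Q = 359.652.
Holding P constant, ∂Q/∂I = −0.0186.
η_I = (∂Q/∂I)·(I/Q) = -0.0186 × (7680/359.652) = -0.40.

-0.40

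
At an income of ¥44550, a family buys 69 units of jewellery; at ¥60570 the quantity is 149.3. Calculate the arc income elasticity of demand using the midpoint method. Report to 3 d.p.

2.414

ΔQ = 149.3 − 69 = 80.3; midpoint Q̄ = (69 + 149.3)/2 = 109.15.
ΔI = 60570 − 44550 = 16020; midpoint Ī = (44550 + 60570)/2 = 52560.
η = (ΔQ/Q̄) ÷ (ΔI/Ī) = (80.3/109.15) ÷ (16020/52560) = 2.414.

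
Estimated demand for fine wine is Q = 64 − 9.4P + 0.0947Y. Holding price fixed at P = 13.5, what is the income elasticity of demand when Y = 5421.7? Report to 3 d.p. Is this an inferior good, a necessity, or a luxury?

1.140 (luxury)

At P = 13.5, Y = 5421.7: Q = 450.535.
Holding P constant, ∂Q/∂Y = 0.0947.
η_Y = (∂Q/∂Y)·(Y/Q) = 0.0947 × (5421.7/450.535) = 1.140.
Since η > 1, this is a luxury.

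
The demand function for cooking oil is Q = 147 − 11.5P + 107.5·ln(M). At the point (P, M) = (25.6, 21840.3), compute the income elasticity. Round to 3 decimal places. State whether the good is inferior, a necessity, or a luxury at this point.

At P = 25.6, M = 21840.3: Q = 926.688.
Holding P constant, ∂Q/∂M = 107.5/M = 0.00492209.
η_M = (∂Q/∂M)·(M/Q) = 0.00492209 × (21840.3/926.688) = 0.116.
Since 0 < η < 1, this is a necessity.

0.116 (necessity)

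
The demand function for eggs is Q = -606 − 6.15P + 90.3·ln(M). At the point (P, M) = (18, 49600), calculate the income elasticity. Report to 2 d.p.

0.35

At P = 18, M = 49600: Q = 259.601.
Holding P constant, ∂Q/∂M = 90.3/M = 0.00182056.
η_M = (∂Q/∂M)·(M/Q) = 0.00182056 × (49600/259.601) = 0.35.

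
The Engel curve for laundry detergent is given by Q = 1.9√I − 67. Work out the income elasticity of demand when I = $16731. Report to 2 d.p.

At I = 16731: Q = 178.762.
dQ/dI = 1.9/(2√I) = 0.00734451 at this income.
η = (dQ/dI)·(I/Q) = 0.00734451 × (16731/178.762) = 0.69.

0.69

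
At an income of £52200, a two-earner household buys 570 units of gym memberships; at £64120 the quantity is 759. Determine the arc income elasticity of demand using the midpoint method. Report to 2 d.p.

ΔQ = 759 − 570 = 189; midpoint Q̄ = (570 + 759)/2 = 664.5.
ΔI = 64120 − 52200 = 11920; midpoint Ī = (52200 + 64120)/2 = 58160.
η = (ΔQ/Q̄) ÷ (ΔI/Ī) = (189/664.5) ÷ (11920/58160) = 1.39.

1.39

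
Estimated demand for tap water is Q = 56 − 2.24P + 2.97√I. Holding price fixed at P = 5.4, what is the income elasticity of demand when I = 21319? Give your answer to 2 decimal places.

0.45

At P = 5.4, I = 21319: Q = 477.555.
Holding P constant, ∂Q/∂I = 2.97/(2√I) = 0.0101705.
η_I = (∂Q/∂I)·(I/Q) = 0.0101705 × (21319/477.555) = 0.45.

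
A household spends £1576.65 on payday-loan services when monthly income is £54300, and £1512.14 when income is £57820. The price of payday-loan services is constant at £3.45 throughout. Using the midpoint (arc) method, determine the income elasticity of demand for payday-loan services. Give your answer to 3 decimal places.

-0.665

With a constant price, Q₁ = 1576.65/3.45 = 457.000 and Q₂ = 1512.14/3.45 = 438.301 (equivalently, work directly with expenditure since P cancels).
Midpoint %ΔQ = (1512.14 − 1576.65)/1544.40 = -0.04177; midpoint %ΔI = (57820 − 54300)/56060 = 0.06279.
η = -0.04177 / 0.06279 = -0.665.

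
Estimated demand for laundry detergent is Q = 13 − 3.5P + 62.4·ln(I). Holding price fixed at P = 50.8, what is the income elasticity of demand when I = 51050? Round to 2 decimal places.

At P = 50.8, I = 51050: Q = 511.651.
Holding P constant, ∂Q/∂I = 62.4/I = 0.00122233.
η_I = (∂Q/∂I)·(I/Q) = 0.00122233 × (51050/511.651) = 0.12.

0.12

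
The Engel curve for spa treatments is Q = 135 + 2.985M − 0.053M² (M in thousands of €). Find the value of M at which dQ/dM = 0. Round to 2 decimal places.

28.16

dQ/dM = 2.985 − 0.106M.
The good is inferior where dQ/dM < 0. Setting dQ/dM = 0 gives M = 2.985 / 0.106 = 28.16.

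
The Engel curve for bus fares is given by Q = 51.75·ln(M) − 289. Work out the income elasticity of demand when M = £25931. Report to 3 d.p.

At M = 25931: Q = 236.945.
dQ/dM = 51.75/M = 0.00199568 at this income.
η = (dQ/dM)·(M/Q) = 0.00199568 × (25931/236.945) = 0.218.

0.218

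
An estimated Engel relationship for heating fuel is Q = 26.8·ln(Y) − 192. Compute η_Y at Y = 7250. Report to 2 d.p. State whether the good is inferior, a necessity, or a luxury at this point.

0.58 (necessity)

At Y = 7250: Q = 46.219.
dQ/dY = 26.8/Y = 0.00369655 at this income.
η = (dQ/dY)·(Y/Q) = 0.00369655 × (7250/46.219) = 0.58.
Since 0 < η < 1, the good is a necessity.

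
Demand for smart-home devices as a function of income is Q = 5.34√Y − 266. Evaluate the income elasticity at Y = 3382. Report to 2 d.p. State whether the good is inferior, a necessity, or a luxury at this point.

3.49 (luxury)

At Y = 3382: Q = 44.548.
dQ/dY = 5.34/(2√Y) = 0.0459118 at this income.
η = (dQ/dY)·(Y/Q) = 0.0459118 × (3382/44.548) = 3.49.
Since η > 1, the good is a luxury.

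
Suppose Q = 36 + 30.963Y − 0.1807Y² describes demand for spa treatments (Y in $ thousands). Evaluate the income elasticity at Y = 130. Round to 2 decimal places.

-2.07

At Y = 130: Q = 1007.3600.
dQ/dY = 30.963 − 0.3614Y = -16.01900.
η = (dQ/dY)·(Y/Q) = -16.01900 × (130/1007.3600) = -2.07.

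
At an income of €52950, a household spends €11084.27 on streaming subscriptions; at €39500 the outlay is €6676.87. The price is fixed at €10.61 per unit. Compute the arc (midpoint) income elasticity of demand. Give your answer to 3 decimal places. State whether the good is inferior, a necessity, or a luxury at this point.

With a constant price, Q₁ = 11084.27/10.61 = 1044.700 and Q₂ = 6676.87/10.61 = 629.300 (equivalently, work directly with expenditure since P cancels).
Midpoint %ΔQ = (6676.87 − 11084.27)/8880.57 = -0.49630; midpoint %ΔI = (39500 − 52950)/46225 = -0.29097.
η = -0.49630 / -0.29097 = 1.706.
η > 1 ⇒ luxury.

1.706 (luxury)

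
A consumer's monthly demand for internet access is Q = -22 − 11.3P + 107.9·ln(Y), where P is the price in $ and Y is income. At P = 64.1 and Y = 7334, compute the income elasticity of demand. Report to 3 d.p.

0.504

At P = 64.1, Y = 7334: Q = 214.010.
Holding P constant, ∂Q/∂Y = 107.9/Y = 0.0147123.
η_Y = (∂Q/∂Y)·(Y/Q) = 0.0147123 × (7334/214.010) = 0.504.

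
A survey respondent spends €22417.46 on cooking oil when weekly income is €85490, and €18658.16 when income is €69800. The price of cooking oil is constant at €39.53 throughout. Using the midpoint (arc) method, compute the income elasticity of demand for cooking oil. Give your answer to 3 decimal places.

0.906

With a constant price, Q₁ = 22417.46/39.53 = 567.100 and Q₂ = 18658.16/39.53 = 472.000 (equivalently, work directly with expenditure since P cancels).
Midpoint %ΔQ = (18658.16 − 22417.46)/20537.81 = -0.18304; midpoint %ΔI = (69800 − 85490)/77645 = -0.20207.
η = -0.18304 / -0.20207 = 0.906.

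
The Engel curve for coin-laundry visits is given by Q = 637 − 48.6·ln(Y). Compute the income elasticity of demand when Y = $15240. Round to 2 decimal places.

At Y = 15240: Q = 168.900.
dQ/dY = -48.6/Y = -0.00318898 at this income.
η = (dQ/dY)·(Y/Q) = -0.00318898 × (15240/168.900) = -0.29.

-0.29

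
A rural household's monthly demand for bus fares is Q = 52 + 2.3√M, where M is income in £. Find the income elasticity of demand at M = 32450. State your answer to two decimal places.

At M = 32450: Q = 466.319.
dQ/dM = 2.3/(2√M) = 0.00638396 at this income.
η = (dQ/dM)·(M/Q) = 0.00638396 × (32450/466.319) = 0.44.

0.44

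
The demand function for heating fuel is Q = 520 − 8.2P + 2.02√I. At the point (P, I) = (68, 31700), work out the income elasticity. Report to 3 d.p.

0.558

At P = 68, I = 31700: Q = 322.051.
Holding P constant, ∂Q/∂I = 2.02/(2√I) = 0.00567273.
η_I = (∂Q/∂I)·(I/Q) = 0.00567273 × (31700/322.051) = 0.558.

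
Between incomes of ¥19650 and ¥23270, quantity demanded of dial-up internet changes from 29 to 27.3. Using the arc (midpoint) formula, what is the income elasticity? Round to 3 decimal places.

-0.358

ΔQ = 27.3 − 29 = -1.7; midpoint Q̄ = (29 + 27.3)/2 = 28.15.
ΔI = 23270 − 19650 = 3620; midpoint Ī = (19650 + 23270)/2 = 21460.
η = (ΔQ/Q̄) ÷ (ΔI/Ī) = (-1.7/28.15) ÷ (3620/21460) = -0.358.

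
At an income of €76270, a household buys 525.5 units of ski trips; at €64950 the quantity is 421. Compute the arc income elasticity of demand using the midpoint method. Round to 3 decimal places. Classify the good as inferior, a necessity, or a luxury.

1.377 (luxury)

ΔQ = 421 − 525.5 = -104.5; midpoint Q̄ = (525.5 + 421)/2 = 473.25.
ΔI = 64950 − 76270 = -11320; midpoint Ī = (76270 + 64950)/2 = 70610.
η = (ΔQ/Q̄) ÷ (ΔI/Ī) = (-104.5/473.25) ÷ (-11320/70610) = 1.377.
η > 1 ⇒ luxury.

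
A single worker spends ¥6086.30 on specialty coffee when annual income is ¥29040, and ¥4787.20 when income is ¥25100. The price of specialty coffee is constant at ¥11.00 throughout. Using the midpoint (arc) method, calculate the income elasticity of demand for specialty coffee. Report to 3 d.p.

1.642

With a constant price, Q₁ = 6086.30/11.00 = 553.300 and Q₂ = 4787.20/11.00 = 435.200 (equivalently, work directly with expenditure since P cancels).
Midpoint %ΔQ = (4787.20 − 6086.30)/5436.75 = -0.23895; midpoint %ΔI = (25100 − 29040)/27070 = -0.14555.
η = -0.23895 / -0.14555 = 1.642.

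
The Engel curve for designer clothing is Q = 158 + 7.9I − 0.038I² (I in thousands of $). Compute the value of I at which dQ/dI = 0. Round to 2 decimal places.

dQ/dI = 7.9 − 0.076I.
The good is inferior where dQ/dI < 0. Setting dQ/dI = 0 gives I = 7.9 / 0.076 = 103.95.

103.95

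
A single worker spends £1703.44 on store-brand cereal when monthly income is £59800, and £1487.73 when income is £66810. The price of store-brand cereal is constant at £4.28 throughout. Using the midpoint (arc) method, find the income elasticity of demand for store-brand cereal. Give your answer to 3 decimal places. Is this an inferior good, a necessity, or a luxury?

-1.221 (inferior good)

With a constant price, Q₁ = 1703.44/4.28 = 398.000 and Q₂ = 1487.73/4.28 = 347.600 (equivalently, work directly with expenditure since P cancels).
Midpoint %ΔQ = (1487.73 − 1703.44)/1595.59 = -0.13519; midpoint %ΔI = (66810 − 59800)/63305 = 0.11073.
η = -0.13519 / 0.11073 = -1.221.
η < 0 ⇒ inferior good.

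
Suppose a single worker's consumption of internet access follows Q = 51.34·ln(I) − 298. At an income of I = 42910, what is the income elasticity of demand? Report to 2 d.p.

At I = 42910: Q = 249.637.
dQ/dI = 51.34/I = 0.00119646 at this income.
η = (dQ/dI)·(I/Q) = 0.00119646 × (42910/249.637) = 0.21.

0.21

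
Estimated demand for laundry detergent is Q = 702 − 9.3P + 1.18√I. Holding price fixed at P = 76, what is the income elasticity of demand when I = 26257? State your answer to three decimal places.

At P = 76, I = 26257: Q = 186.407.
Holding P constant, ∂Q/∂I = 1.18/(2√I) = 0.00364107.
η_I = (∂Q/∂I)·(I/Q) = 0.00364107 × (26257/186.407) = 0.513.

0.513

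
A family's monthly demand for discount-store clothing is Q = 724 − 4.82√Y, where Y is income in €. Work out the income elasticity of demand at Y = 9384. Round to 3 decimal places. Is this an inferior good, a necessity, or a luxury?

At Y = 9384: Q = 257.082.
dQ/dY = -4.82/(2√Y) = -0.0248784 at this income.
η = (dQ/dY)·(Y/Q) = -0.0248784 × (9384/257.082) = -0.908.
Since η < 0, the good is an inferior good.

-0.908 (inferior good)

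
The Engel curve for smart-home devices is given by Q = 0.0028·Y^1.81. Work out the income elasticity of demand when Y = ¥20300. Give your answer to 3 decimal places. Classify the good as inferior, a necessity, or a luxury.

1.810 (luxury)

For Q = A·Y^β the income elasticity is constant and equal to β.
Here β = 1.81, so η = 1.810.
Since η > 1, the good is a luxury.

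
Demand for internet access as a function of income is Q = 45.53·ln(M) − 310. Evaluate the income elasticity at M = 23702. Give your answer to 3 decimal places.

0.306

At M = 23702: Q = 148.638.
dQ/dM = 45.53/M = 0.00192093 at this income.
η = (dQ/dM)·(M/Q) = 0.00192093 × (23702/148.638) = 0.306.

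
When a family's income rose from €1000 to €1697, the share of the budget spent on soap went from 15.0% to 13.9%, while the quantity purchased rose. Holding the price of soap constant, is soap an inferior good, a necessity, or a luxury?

Quantity rises but the budget share falls as income rises, so 0 < η < 1.

necessity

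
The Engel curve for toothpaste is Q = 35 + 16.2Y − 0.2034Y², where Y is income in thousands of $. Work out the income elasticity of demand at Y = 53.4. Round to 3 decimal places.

At Y = 53.4: Q = 320.0727.
dQ/dY = 16.2 − 0.4068Y = -5.52312.
η = (dQ/dY)·(Y/Q) = -5.52312 × (53.4/320.0727) = -0.921.

-0.921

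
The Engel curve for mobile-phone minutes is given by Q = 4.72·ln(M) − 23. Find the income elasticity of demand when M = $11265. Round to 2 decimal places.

At M = 11265: Q = 21.035.
dQ/dM = 4.72/M = 0.000418997 at this income.
η = (dQ/dM)·(M/Q) = 0.000418997 × (11265/21.035) = 0.22.

0.22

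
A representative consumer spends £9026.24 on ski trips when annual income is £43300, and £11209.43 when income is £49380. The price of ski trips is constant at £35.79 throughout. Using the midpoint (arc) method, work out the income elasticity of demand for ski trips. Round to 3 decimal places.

With a constant price, Q₁ = 9026.24/35.79 = 252.200 and Q₂ = 11209.43/35.79 = 313.200 (equivalently, work directly with expenditure since P cancels).
Midpoint %ΔQ = (11209.43 − 9026.24)/10117.83 = 0.21578; midpoint %ΔI = (49380 − 43300)/46340 = 0.13120.
η = 0.21578 / 0.13120 = 1.645.

1.645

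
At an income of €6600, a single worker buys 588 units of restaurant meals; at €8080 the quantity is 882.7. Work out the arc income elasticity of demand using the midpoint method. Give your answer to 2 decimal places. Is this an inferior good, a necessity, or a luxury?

1.99 (luxury)

ΔQ = 882.7 − 588 = 294.7; midpoint Q̄ = (588 + 882.7)/2 = 735.35.
ΔI = 8080 − 6600 = 1480; midpoint Ī = (6600 + 8080)/2 = 7340.
η = (ΔQ/Q̄) ÷ (ΔI/Ī) = (294.7/735.35) ÷ (1480/7340) = 1.99.
η > 1 ⇒ luxury.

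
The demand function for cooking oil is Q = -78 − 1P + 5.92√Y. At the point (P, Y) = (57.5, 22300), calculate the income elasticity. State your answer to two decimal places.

At P = 57.5, Y = 22300: Q = 748.545.
Holding P constant, ∂Q/∂Y = 5.92/(2√Y) = 0.0198216.
η_Y = (∂Q/∂Y)·(Y/Q) = 0.0198216 × (22300/748.545) = 0.59.

0.59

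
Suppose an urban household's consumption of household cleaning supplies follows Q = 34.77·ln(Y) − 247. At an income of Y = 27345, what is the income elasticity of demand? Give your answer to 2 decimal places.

0.32

At Y = 27345: Q = 108.220.
dQ/dY = 34.77/Y = 0.00127153 at this income.
η = (dQ/dY)·(Y/Q) = 0.00127153 × (27345/108.220) = 0.32.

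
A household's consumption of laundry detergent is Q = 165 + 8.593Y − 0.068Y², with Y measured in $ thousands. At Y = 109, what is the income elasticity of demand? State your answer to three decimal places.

-2.312

At Y = 109: Q = 293.7290.
dQ/dY = 8.593 − 0.136Y = -6.23100.
η = (dQ/dY)·(Y/Q) = -6.23100 × (109/293.7290) = -2.312.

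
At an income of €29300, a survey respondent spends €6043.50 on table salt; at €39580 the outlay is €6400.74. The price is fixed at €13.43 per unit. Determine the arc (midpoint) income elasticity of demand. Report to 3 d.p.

0.192

With a constant price, Q₁ = 6043.50/13.43 = 450.000 and Q₂ = 6400.74/13.43 = 476.600 (equivalently, work directly with expenditure since P cancels).
Midpoint %ΔQ = (6400.74 − 6043.50)/6222.12 = 0.05741; midpoint %ΔI = (39580 − 29300)/34440 = 0.29849.
η = 0.05741 / 0.29849 = 0.192.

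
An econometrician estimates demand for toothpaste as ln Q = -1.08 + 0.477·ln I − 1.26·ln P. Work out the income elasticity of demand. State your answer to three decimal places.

In a log-linear demand, the coefficient on ln I is the income elasticity.
So η = 0.477.

0.477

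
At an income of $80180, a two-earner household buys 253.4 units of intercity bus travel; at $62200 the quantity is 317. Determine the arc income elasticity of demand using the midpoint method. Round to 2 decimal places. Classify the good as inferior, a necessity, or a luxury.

-0.88 (inferior good)

ΔQ = 317 − 253.4 = 63.6; midpoint Q̄ = (253.4 + 317)/2 = 285.2.
ΔI = 62200 − 80180 = -17980; midpoint Ī = (80180 + 62200)/2 = 71190.
η = (ΔQ/Q̄) ÷ (ΔI/Ī) = (63.6/285.2) ÷ (-17980/71190) = -0.88.
η < 0 ⇒ inferior good.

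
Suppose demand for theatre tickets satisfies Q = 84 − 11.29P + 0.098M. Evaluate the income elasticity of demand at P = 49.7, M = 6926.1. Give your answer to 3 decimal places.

At P = 49.7, M = 6926.1: Q = 201.645.
Holding P constant, ∂Q/∂M = 0.098.
η_M = (∂Q/∂M)·(M/Q) = 0.098 × (6926.1/201.645) = 3.366.

3.366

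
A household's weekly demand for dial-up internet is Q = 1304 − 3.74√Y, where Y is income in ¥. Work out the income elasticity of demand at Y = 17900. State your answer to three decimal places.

At Y = 17900: Q = 803.622.
dQ/dY = -3.74/(2√Y) = -0.013977 at this income.
η = (dQ/dY)·(Y/Q) = -0.013977 × (17900/803.622) = -0.311.

-0.311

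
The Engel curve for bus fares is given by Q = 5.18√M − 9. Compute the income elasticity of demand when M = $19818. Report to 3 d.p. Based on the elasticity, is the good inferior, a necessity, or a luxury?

At M = 19818: Q = 720.222.
dQ/dM = 5.18/(2√M) = 0.018398 at this income.
η = (dQ/dM)·(M/Q) = 0.018398 × (19818/720.222) = 0.506.
Since 0 < η < 1, the good is a necessity.

0.506 (necessity)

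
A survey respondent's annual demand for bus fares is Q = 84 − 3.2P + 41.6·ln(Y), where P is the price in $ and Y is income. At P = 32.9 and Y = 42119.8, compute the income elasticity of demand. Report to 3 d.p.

At P = 32.9, Y = 42119.8: Q = 421.688.
Holding P constant, ∂Q/∂Y = 41.6/Y = 0.000987659.
η_Y = (∂Q/∂Y)·(Y/Q) = 0.000987659 × (42119.8/421.688) = 0.099.

0.099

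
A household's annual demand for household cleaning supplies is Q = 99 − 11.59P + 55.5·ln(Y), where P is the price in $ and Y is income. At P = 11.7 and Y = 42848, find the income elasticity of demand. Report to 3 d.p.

At P = 11.7, Y = 42848: Q = 555.327.
Holding P constant, ∂Q/∂Y = 55.5/Y = 0.00129528.
η_Y = (∂Q/∂Y)·(Y/Q) = 0.00129528 × (42848/555.327) = 0.100.

0.100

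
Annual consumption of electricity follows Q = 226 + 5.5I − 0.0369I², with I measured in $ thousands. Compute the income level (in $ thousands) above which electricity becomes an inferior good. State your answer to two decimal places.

dQ/dI = 5.5 − 0.0738I.
The good is inferior where dQ/dI < 0. Setting dQ/dI = 0 gives I = 5.5 / 0.0738 = 74.53.

74.53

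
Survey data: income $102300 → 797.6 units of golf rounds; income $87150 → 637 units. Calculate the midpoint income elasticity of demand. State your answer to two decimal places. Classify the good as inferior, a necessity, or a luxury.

ΔQ = 637 − 797.6 = -160.6; midpoint Q̄ = (797.6 + 637)/2 = 717.3.
ΔI = 87150 − 102300 = -15150; midpoint Ī = (102300 + 87150)/2 = 94725.
η = (ΔQ/Q̄) ÷ (ΔI/Ī) = (-160.6/717.3) ÷ (-15150/94725) = 1.40.
η > 1 ⇒ luxury.

1.40 (luxury)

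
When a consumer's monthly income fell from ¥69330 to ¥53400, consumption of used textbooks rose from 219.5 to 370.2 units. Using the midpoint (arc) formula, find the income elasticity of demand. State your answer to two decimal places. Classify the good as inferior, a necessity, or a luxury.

-1.97 (inferior good)

ΔQ = 370.2 − 219.5 = 150.7; midpoint Q̄ = (219.5 + 370.2)/2 = 294.85.
ΔI = 53400 − 69330 = -15930; midpoint Ī = (69330 + 53400)/2 = 61365.
η = (ΔQ/Q̄) ÷ (ΔI/Ī) = (150.7/294.85) ÷ (-15930/61365) = -1.97.
η < 0 ⇒ inferior good.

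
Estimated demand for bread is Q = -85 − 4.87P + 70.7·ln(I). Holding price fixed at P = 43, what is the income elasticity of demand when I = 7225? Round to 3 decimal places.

0.212

At P = 43, I = 7225: Q = 333.781.
Holding P constant, ∂Q/∂I = 70.7/I = 0.00978547.
η_I = (∂Q/∂I)·(I/Q) = 0.00978547 × (7225/333.781) = 0.212.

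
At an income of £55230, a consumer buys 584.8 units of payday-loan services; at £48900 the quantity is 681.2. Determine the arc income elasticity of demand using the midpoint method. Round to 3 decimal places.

-1.253

ΔQ = 681.2 − 584.8 = 96.4; midpoint Q̄ = (584.8 + 681.2)/2 = 633.
ΔI = 48900 − 55230 = -6330; midpoint Ī = (55230 + 48900)/2 = 52065.
η = (ΔQ/Q̄) ÷ (ΔI/Ī) = (96.4/633) ÷ (-6330/52065) = -1.253.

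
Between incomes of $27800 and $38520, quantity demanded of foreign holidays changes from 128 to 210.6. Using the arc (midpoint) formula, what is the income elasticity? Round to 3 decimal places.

ΔQ = 210.6 − 128 = 82.6; midpoint Q̄ = (128 + 210.6)/2 = 169.3.
ΔI = 38520 − 27800 = 10720; midpoint Ī = (27800 + 38520)/2 = 33160.
η = (ΔQ/Q̄) ÷ (ΔI/Ī) = (82.6/169.3) ÷ (10720/33160) = 1.509.

1.509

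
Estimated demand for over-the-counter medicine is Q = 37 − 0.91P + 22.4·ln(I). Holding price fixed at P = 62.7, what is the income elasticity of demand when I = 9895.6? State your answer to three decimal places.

0.120

At P = 62.7, I = 9895.6: Q = 186.020.
Holding P constant, ∂Q/∂I = 22.4/I = 0.00226363.
η_I = (∂Q/∂I)·(I/Q) = 0.00226363 × (9895.6/186.020) = 0.120.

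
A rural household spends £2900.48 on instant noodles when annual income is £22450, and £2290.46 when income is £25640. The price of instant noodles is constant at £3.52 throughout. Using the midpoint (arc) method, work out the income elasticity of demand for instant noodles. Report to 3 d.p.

With a constant price, Q₁ = 2900.48/3.52 = 824.000 and Q₂ = 2290.46/3.52 = 650.699 (equivalently, work directly with expenditure since P cancels).
Midpoint %ΔQ = (2290.46 − 2900.48)/2595.47 = -0.23503; midpoint %ΔI = (25640 − 22450)/24045 = 0.13267.
η = -0.23503 / 0.13267 = -1.772.

-1.772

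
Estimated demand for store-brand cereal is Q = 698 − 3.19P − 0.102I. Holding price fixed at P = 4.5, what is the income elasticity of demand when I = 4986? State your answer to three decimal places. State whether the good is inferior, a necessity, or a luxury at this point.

-2.905 (inferior good)

At P = 4.5, I = 4986: Q = 175.073.
Holding P constant, ∂Q/∂I = −0.102.
η_I = (∂Q/∂I)·(I/Q) = -0.102 × (4986/175.073) = -2.905.
Since η < 0, this is an inferior good.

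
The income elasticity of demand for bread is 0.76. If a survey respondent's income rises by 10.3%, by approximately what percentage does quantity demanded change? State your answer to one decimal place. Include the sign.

7.8%

%ΔQ ≈ η × %ΔI = 0.76 × 10.3% = 7.8%.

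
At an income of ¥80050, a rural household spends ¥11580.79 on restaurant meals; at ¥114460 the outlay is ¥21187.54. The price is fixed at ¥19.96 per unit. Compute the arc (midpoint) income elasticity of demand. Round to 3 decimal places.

With a constant price, Q₁ = 11580.79/19.96 = 580.200 and Q₂ = 21187.54/19.96 = 1061.500 (equivalently, work directly with expenditure since P cancels).
Midpoint %ΔQ = (21187.54 − 11580.79)/16384.17 = 0.58634; midpoint %ΔI = (114460 − 80050)/97255 = 0.35381.
η = 0.58634 / 0.35381 = 1.657.

1.657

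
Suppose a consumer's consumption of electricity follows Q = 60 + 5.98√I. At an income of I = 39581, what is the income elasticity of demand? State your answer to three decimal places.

0.476

At I = 39581: Q = 1249.719.
dQ/dI = 5.98/(2√I) = 0.0150289 at this income.
η = (dQ/dI)·(I/Q) = 0.0150289 × (39581/1249.719) = 0.476.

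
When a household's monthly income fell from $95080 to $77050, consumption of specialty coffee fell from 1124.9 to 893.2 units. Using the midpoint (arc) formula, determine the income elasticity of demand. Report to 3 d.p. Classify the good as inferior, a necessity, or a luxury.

1.096 (luxury)

ΔQ = 893.2 − 1124.9 = -231.7; midpoint Q̄ = (1124.9 + 893.2)/2 = 1009.05.
ΔI = 77050 − 95080 = -18030; midpoint Ī = (95080 + 77050)/2 = 86065.
η = (ΔQ/Q̄) ÷ (ΔI/Ī) = (-231.7/1009.05) ÷ (-18030/86065) = 1.096.
η > 1 ⇒ luxury.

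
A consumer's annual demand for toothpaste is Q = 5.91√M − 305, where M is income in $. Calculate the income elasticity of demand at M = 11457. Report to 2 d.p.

At M = 11457: Q = 327.591.
dQ/dM = 5.91/(2√M) = 0.0276072 at this income.
η = (dQ/dM)·(M/Q) = 0.0276072 × (11457/327.591) = 0.97.

0.97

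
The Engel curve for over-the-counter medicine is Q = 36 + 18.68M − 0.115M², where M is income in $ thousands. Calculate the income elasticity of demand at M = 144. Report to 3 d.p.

-6.093

At M = 144: Q = 341.2800.
dQ/dM = 18.68 − 0.23M = -14.44000.
η = (dQ/dM)·(M/Q) = -14.44000 × (144/341.2800) = -6.093.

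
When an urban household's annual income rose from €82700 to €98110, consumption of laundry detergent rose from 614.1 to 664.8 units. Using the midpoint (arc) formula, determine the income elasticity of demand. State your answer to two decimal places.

0.47

ΔQ = 664.8 − 614.1 = 50.7; midpoint Q̄ = (614.1 + 664.8)/2 = 639.45.
ΔI = 98110 − 82700 = 15410; midpoint Ī = (82700 + 98110)/2 = 90405.
η = (ΔQ/Q̄) ÷ (ΔI/Ī) = (50.7/639.45) ÷ (15410/90405) = 0.47.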